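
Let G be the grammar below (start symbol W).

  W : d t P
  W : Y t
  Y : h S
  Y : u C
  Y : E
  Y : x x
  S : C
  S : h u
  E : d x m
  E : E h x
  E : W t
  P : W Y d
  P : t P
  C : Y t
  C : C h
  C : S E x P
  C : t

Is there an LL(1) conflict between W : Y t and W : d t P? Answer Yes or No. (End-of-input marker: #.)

Yes

FIRST(Y t) = { d, h, u, x } and FIRST(d t P) = { d }.
Both contain d, so the two alternatives are not disjoint — LL(1) conflict.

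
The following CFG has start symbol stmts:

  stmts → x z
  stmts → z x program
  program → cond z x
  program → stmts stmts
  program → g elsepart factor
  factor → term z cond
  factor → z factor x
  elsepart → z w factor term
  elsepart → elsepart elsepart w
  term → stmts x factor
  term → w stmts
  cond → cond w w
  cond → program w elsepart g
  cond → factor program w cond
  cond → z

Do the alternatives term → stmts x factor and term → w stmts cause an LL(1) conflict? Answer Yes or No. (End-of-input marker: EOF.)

FIRST(stmts x factor) = { x, z } and FIRST(w stmts) = { w }.
The FIRST sets are disjoint and neither alternative is nullable — no conflict.

No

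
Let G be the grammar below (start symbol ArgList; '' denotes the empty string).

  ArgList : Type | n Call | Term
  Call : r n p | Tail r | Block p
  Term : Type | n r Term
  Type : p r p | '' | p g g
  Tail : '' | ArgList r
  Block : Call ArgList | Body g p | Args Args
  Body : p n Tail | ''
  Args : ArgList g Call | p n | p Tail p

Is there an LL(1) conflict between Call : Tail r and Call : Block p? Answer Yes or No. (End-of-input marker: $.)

FIRST(Tail r) = { n, p, r } and FIRST(Block p) = { g, n, p, r }.
Both contain n, so the two alternatives are not disjoint — LL(1) conflict.

Yes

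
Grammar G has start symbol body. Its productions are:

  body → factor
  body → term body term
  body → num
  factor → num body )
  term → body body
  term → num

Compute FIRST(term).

From term → body body: add FIRST(body) = { num }.
term → num contributes {num}.
Union: FIRST(term) = { num }.

{ num }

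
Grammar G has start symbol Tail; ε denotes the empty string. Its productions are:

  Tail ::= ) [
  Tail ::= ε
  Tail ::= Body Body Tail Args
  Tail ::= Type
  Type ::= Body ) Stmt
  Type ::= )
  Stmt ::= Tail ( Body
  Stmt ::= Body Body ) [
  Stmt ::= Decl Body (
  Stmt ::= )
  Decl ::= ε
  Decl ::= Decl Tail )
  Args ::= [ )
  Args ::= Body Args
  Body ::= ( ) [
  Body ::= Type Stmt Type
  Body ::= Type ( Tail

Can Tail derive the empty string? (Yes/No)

Yes

Tail has an ε-production, so Tail ⇒ ε.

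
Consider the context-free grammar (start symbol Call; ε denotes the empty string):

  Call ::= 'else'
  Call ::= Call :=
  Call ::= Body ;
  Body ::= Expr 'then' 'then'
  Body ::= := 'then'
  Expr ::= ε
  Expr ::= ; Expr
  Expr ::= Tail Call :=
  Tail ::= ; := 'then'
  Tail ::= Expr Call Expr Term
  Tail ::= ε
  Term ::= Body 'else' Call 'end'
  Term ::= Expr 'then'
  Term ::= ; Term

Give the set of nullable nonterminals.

Directly nullable (have an ε-production): Expr, Tail.
No other nonterminal has a production whose RHS symbols are all nullable.

{ Expr, Tail }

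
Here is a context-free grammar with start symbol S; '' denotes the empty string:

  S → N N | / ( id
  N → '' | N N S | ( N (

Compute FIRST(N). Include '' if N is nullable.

N → '' contributes ''.
From N → N N S: N, N, S nullable, take FIRST(N) ∪ FIRST(N) ∪ FIRST(S) = { (, / }; also '' since the whole RHS is nullable.
N → ( N ( contributes {(}.
Union: FIRST(N) = { (, /, '' }.

{ (, /, '' }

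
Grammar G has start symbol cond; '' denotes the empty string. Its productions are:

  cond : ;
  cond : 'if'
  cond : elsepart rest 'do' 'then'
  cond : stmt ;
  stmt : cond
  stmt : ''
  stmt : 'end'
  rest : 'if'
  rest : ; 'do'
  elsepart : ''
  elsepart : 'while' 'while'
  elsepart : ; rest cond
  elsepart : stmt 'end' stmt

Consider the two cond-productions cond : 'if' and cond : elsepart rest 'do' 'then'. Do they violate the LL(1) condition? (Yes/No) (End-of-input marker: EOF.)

Yes

FIRST('if') = { 'if' } and FIRST(elsepart rest 'do' 'then') = { 'end', 'if', 'while', ; }.
Both contain 'if', so the two alternatives are not disjoint — LL(1) conflict.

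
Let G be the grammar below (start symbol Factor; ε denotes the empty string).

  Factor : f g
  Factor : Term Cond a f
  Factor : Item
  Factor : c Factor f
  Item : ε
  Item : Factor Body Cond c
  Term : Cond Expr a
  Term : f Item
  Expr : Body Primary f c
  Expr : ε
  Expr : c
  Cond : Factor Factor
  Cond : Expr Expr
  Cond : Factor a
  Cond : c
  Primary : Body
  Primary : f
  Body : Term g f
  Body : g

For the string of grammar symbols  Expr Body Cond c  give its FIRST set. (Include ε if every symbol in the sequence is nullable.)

{ a, c, f, g }

Add FIRST(Expr)\{ε} = { a, c, f, g }; Expr is nullable, continue.
Add FIRST(Body) = { a, c, f, g }; Body is not nullable, stop.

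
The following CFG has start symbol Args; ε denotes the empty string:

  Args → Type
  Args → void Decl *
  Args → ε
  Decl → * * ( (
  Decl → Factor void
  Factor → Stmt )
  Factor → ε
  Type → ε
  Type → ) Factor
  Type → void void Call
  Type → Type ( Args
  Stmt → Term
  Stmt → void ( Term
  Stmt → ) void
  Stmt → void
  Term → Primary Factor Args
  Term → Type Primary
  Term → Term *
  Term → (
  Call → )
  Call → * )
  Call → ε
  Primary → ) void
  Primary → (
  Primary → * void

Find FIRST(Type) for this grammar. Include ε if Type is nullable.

{ (, ), void, ε }

Type → ε contributes ε.
Type → ) Factor contributes {)}.
Type → void void Call contributes {void}.
From Type → Type ( Args: Type nullable, take FIRST(Type) ∪ {(} = { (, ), void }.
Union: FIRST(Type) = { (, ), void, ε }.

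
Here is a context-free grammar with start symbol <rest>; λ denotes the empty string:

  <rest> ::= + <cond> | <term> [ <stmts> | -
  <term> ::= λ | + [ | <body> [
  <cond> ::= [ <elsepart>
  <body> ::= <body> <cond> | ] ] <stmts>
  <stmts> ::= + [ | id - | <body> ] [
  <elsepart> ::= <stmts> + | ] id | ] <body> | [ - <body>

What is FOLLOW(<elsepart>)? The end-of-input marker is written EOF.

{ EOF, [, ] }

In <cond> ::= [ <elsepart>: <elsepart> is at the end, add FOLLOW(<cond>) = { EOF, [, ] }.
Union: FOLLOW(<elsepart>) = { EOF, [, ] }.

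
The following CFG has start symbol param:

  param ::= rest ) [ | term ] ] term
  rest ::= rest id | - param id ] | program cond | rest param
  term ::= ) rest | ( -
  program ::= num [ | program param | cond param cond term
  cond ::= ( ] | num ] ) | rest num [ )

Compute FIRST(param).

{ (, ), -, num }

From param ::= rest ) [: add FIRST(rest) = { (, -, num }.
From param ::= term ] ] term: add FIRST(term) = { (, ) }.
Union: FIRST(param) = { (, ), -, num }.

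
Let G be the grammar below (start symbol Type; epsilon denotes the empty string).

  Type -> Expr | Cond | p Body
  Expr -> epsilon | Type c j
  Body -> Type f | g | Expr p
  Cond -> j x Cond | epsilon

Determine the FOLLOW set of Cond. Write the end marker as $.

In Type -> Cond: Cond is at the end, add FOLLOW(Type) = { $, c, f }.
In Cond -> j x Cond: Cond is at the end, add FOLLOW(Cond) = { $, c, f }.
Union: FOLLOW(Cond) = { $, c, f }.

{ $, c, f }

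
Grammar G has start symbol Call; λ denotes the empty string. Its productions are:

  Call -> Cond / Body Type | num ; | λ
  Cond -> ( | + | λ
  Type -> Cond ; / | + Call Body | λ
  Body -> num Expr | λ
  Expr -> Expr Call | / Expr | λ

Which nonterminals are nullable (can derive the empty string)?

Directly nullable (have an λ-production): Call, Cond, Type, Body, Expr.

{ Body, Call, Cond, Expr, Type }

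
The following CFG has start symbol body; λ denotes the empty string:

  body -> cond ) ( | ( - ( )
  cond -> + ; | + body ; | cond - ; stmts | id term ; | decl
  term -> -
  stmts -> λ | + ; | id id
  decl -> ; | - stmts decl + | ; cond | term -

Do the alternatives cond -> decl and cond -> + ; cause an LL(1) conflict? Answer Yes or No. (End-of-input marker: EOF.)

FIRST(decl) = { -, ; } and FIRST(+ ;) = { + }.
The FIRST sets are disjoint and neither alternative is nullable — no conflict.

No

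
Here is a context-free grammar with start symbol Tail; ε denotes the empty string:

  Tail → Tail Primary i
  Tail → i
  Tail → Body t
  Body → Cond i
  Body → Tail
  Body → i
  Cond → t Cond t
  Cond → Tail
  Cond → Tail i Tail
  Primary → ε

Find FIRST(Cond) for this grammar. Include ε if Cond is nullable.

{ i, t }

Cond → t Cond t contributes {t}.
From Cond → Tail: add FIRST(Tail) = { i, t }.
From Cond → Tail i Tail: add FIRST(Tail) = { i, t }.
Union: FIRST(Cond) = { i, t }.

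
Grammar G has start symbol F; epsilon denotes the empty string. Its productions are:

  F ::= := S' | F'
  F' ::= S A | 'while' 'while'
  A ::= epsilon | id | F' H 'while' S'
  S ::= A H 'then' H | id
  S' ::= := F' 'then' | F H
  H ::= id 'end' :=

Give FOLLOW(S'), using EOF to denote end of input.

{ EOF, 'then', id }

In F ::= := S': S' is at the end, add FOLLOW(F) = { EOF, id }.
In A ::= F' H 'while' S': S' is at the end, add FOLLOW(A) = { EOF, 'then', id }.
Union: FOLLOW(S') = { EOF, 'then', id }.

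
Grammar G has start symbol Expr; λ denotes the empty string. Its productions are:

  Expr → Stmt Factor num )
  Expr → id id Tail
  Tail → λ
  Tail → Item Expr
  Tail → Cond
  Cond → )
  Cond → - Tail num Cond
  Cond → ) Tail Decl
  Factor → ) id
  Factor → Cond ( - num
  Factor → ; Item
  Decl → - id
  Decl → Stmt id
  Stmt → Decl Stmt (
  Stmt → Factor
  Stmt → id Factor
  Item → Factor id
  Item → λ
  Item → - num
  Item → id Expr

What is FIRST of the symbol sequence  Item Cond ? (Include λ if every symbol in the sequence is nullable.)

Add FIRST(Item)\{λ} = { ), -, ;, id }; Item is nullable, continue.
Add FIRST(Cond) = { ), - }; Cond is not nullable, stop.

{ ), -, ;, id }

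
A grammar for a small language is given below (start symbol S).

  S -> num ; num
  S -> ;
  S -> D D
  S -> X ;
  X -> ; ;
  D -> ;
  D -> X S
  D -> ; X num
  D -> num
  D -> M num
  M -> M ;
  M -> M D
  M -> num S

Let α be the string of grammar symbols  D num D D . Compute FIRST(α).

{ ;, num }

Add FIRST(D) = { ;, num }; D is not nullable, stop.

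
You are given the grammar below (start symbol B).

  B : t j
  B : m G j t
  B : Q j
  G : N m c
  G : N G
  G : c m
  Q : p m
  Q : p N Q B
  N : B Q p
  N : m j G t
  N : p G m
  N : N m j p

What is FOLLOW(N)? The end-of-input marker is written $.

In G : N m c: add FIRST(m c) = { m }.
In G : N G: add FIRST(G) = { c, m, p, t }.
In Q : p N Q B: add FIRST(Q B) = { p }.
In N : N m j p: add FIRST(m j p) = { m }.
Union: FOLLOW(N) = { c, m, p, t }.

{ c, m, p, t }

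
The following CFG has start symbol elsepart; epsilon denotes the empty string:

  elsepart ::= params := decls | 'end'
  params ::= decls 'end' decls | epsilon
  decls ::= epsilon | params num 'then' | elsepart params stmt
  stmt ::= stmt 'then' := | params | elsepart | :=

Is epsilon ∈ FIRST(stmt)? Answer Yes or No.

stmt ::= params and each of params is nullable, so stmt ⇒* epsilon.

Yes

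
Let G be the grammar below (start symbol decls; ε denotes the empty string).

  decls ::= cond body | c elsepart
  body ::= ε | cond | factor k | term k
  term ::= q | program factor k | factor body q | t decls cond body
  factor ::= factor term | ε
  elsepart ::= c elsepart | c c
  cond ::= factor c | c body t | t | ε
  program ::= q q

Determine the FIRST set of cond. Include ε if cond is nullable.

From cond ::= factor c: factor nullable, take FIRST(factor) ∪ {c} = { c, k, q, t }.
cond ::= c body t contributes {c}.
cond ::= t contributes {t}.
cond ::= ε contributes ε.
Union: FIRST(cond) = { c, k, q, t, ε }.

{ c, k, q, t, ε }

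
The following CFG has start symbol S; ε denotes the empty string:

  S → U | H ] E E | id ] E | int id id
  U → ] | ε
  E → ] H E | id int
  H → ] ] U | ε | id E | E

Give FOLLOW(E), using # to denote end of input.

{ #, ], id }

In S → H ] E E: add FIRST(E) = { ], id }.
In S → H ] E E: E is at the end, add FOLLOW(S) = { # }.
In S → id ] E: E is at the end, add FOLLOW(S) = { # }.
In E → ] H E: E is at the end, add FOLLOW(E) = { #, ], id }.
In H → id E: E is at the end, add FOLLOW(H) = { ], id }.
In H → E: E is at the end, add FOLLOW(H) = { ], id }.
Union: FOLLOW(E) = { #, ], id }.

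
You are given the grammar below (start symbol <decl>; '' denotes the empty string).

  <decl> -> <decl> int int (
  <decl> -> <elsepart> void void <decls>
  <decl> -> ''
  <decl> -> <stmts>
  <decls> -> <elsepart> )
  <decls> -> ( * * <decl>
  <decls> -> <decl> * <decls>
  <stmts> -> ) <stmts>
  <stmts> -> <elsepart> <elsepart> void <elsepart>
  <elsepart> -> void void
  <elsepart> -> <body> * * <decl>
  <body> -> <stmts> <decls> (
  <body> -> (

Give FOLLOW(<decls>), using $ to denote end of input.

{ $, (, ), *, int, void }

In <decl> -> <elsepart> void void <decls>: <decls> is at the end, add FOLLOW(<decl>) = { $, (, ), *, int, void }.
In <decls> -> <decl> * <decls>: <decls> is at the end, add FOLLOW(<decls>) = { $, (, ), *, int, void }.
In <body> -> <stmts> <decls> (: add FIRST(() = { ( }.
Union: FOLLOW(<decls>) = { $, (, ), *, int, void }.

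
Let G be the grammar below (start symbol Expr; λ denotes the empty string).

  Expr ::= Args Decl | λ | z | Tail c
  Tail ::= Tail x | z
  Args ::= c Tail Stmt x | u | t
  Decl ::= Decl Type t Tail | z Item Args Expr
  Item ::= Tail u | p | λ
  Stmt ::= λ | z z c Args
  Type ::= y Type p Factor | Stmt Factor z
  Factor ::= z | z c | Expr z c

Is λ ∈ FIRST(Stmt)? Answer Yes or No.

Yes

Stmt has an λ-production, so Stmt ⇒ λ.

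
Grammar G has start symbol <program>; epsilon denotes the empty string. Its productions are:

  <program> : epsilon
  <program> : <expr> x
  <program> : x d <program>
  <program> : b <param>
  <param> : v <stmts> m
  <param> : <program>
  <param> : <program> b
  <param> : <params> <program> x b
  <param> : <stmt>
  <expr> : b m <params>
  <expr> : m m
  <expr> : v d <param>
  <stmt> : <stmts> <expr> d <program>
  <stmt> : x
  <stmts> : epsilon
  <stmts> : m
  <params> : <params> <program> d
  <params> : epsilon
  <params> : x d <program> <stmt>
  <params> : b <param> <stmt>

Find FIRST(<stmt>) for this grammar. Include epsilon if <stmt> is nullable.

From <stmt> : <stmts> <expr> d <program>: <stmts> nullable, take FIRST(<stmts>) ∪ FIRST(<expr>) = { b, m, v }.
<stmt> : x contributes {x}.
Union: FIRST(<stmt>) = { b, m, v, x }.

{ b, m, v, x }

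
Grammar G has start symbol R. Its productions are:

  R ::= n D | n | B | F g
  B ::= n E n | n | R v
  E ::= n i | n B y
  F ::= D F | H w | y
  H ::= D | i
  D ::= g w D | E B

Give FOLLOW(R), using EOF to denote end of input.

{ EOF, v }

R is the start symbol, so EOF ∈ FOLLOW(R).
In B ::= R v: add FIRST(v) = { v }.
Union: FOLLOW(R) = { EOF, v }.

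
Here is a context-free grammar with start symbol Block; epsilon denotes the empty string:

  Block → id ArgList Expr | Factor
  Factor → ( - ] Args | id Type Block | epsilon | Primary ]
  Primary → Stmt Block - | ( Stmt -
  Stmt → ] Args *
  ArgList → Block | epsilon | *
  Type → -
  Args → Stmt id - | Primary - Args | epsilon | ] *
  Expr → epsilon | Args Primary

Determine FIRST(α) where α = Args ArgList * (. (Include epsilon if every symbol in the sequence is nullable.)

Add FIRST(Args)\{epsilon} = { (, ] }; Args is nullable, continue.
Add FIRST(ArgList)\{epsilon} = { (, *, ], id }; ArgList is nullable, continue.
* is a terminal; add {*} and stop.

{ (, *, ], id }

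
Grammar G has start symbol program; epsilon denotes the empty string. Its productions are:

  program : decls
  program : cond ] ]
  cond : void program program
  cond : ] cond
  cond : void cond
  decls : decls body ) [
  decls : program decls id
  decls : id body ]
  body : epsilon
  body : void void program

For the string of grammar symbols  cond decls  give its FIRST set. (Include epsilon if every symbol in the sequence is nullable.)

{ ], void }

Add FIRST(cond) = { ], void }; cond is not nullable, stop.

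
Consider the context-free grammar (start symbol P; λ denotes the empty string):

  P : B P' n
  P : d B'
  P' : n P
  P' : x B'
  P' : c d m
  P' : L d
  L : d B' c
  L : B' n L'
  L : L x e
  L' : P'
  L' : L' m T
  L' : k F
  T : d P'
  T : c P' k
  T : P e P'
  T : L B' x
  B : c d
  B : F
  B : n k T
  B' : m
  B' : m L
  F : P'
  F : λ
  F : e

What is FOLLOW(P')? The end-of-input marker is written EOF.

In P : B P' n: add FIRST(n) = { n }.
In L' : P': P' is at the end, add FOLLOW(L') = { EOF, c, d, e, k, m, n, x }.
In T : d P': P' is at the end, add FOLLOW(T) = { EOF, c, d, e, k, m, n, x }.
In T : c P' k: add FIRST(k) = { k }.
In T : P e P': P' is at the end, add FOLLOW(T) = { EOF, c, d, e, k, m, n, x }.
In F : P': P' is at the end, add FOLLOW(F) = { EOF, c, d, e, k, m, n, x }.
Union: FOLLOW(P') = { EOF, c, d, e, k, m, n, x }.

{ EOF, c, d, e, k, m, n, x }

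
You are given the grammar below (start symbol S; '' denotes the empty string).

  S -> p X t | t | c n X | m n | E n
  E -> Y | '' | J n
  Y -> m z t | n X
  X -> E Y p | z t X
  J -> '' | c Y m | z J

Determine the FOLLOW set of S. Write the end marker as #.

{ # }

S is the start symbol, so # ∈ FOLLOW(S).
Union: FOLLOW(S) = { # }.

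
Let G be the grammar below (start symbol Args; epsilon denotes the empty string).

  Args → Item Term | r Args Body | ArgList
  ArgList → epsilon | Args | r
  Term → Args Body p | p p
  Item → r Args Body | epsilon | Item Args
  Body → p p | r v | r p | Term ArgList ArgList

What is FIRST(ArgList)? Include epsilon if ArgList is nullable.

ArgList → epsilon contributes epsilon.
From ArgList → Args: add FIRST(Args) = { p, r, epsilon } (including epsilon since Args is nullable).
ArgList → r contributes {r}.
Union: FIRST(ArgList) = { p, r, epsilon }.

{ p, r, epsilon }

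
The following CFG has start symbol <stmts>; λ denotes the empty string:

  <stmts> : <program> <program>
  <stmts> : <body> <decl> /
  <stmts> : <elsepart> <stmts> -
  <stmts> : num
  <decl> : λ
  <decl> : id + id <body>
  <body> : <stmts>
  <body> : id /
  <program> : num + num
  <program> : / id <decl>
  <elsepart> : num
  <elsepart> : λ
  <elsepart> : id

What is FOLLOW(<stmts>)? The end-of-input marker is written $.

<stmts> is the start symbol, so $ ∈ FOLLOW(<stmts>).
In <stmts> : <elsepart> <stmts> -: add FIRST(-) = { - }.
In <body> : <stmts>: <stmts> is at the end, add FOLLOW(<body>) = { $, -, /, id, num }.
Union: FOLLOW(<stmts>) = { $, -, /, id, num }.

{ $, -, /, id, num }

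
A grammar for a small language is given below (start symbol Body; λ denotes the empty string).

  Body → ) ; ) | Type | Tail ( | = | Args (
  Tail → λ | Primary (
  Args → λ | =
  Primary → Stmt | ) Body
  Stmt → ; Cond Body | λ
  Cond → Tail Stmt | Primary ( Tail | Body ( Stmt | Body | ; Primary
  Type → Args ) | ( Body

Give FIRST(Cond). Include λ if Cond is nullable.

{ (, ), ;, =, λ }

From Cond → Tail Stmt: Tail, Stmt nullable, take FIRST(Tail) ∪ FIRST(Stmt) = { (, ), ; }; also λ since the whole RHS is nullable.
From Cond → Primary ( Tail: Primary nullable, take FIRST(Primary) ∪ {(} = { (, ), ; }.
From Cond → Body ( Stmt: add FIRST(Body) = { (, ), ;, = }.
From Cond → Body: add FIRST(Body) = { (, ), ;, = }.
Cond → ; Primary contributes {;}.
Union: FIRST(Cond) = { (, ), ;, =, λ }.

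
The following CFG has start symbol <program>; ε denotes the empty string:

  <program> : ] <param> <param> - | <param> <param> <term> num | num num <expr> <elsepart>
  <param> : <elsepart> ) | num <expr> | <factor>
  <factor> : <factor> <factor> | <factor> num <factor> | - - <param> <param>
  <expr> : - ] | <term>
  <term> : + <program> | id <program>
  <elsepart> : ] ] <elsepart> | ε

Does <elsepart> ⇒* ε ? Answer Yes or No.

<elsepart> has an ε-production, so <elsepart> ⇒ ε.

Yes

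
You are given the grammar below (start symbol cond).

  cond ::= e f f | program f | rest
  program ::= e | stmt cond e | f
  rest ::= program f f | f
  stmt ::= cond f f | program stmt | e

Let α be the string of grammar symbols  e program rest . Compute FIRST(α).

{ e }

e is a terminal; add {e} and stop.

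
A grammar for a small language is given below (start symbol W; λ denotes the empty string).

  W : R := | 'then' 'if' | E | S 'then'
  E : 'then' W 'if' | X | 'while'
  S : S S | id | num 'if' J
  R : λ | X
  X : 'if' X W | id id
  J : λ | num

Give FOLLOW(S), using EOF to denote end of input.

{ 'then', id, num }

In W : S 'then': add FIRST('then') = { 'then' }.
In S : S S: add FIRST(S) = { id, num }.
In S : S S: S is at the end, add FOLLOW(S) = { 'then', id, num }.
Union: FOLLOW(S) = { 'then', id, num }.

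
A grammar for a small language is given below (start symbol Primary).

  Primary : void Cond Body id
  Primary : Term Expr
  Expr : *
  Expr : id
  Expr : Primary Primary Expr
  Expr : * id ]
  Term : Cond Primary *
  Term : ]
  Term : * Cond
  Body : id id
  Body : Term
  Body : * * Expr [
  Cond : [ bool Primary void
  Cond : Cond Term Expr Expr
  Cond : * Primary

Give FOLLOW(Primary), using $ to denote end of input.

{ $, *, [, ], id, void }

Primary is the start symbol, so $ ∈ FOLLOW(Primary).
In Expr : Primary Primary Expr: add FIRST(Primary Expr) = { *, [, ], void }.
In Expr : Primary Primary Expr: add FIRST(Expr) = { *, [, ], id, void }.
In Term : Cond Primary *: add FIRST(*) = { * }.
In Cond : [ bool Primary void: add FIRST(void) = { void }.
In Cond : * Primary: Primary is at the end, add FOLLOW(Cond) = { *, [, ], id, void }.
Union: FOLLOW(Primary) = { $, *, [, ], id, void }.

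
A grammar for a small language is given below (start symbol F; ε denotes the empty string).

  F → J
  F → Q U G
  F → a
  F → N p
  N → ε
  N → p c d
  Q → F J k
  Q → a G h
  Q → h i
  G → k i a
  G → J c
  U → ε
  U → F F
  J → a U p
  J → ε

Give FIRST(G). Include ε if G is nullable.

{ a, c, k }

G → k i a contributes {k}.
From G → J c: J nullable, take FIRST(J) ∪ {c} = { a, c }.
Union: FIRST(G) = { a, c, k }.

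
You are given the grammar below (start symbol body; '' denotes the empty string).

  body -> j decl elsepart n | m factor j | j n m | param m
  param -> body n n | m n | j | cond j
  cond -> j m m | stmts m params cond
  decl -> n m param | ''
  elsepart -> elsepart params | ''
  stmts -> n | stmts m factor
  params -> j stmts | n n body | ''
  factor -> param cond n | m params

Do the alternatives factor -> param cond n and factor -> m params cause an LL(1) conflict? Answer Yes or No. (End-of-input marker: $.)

FIRST(param cond n) = { j, m, n } and FIRST(m params) = { m }.
Both contain m, so the two alternatives are not disjoint — LL(1) conflict.

Yes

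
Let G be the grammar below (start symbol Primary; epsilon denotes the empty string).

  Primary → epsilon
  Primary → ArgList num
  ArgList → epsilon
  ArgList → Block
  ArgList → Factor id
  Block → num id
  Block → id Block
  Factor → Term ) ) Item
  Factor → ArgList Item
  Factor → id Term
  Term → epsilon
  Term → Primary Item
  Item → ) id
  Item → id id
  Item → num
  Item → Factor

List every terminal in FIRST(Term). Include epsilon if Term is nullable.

{ ), id, num, epsilon }

Term → epsilon contributes epsilon.
From Term → Primary Item: Primary nullable, take FIRST(Primary) ∪ FIRST(Item) = { ), id, num }.
Union: FIRST(Term) = { ), id, num, epsilon }.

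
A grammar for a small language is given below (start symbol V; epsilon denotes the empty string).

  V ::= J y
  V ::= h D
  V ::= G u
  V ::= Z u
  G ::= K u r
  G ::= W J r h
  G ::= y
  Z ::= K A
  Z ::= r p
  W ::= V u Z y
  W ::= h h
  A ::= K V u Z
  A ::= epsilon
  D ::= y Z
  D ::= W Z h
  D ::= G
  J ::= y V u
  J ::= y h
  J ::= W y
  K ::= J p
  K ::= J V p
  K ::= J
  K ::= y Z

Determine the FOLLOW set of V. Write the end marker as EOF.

V is the start symbol, so EOF ∈ FOLLOW(V).
In W ::= V u Z y: add FIRST(u Z y) = { u }.
In A ::= K V u Z: add FIRST(u Z) = { u }.
In J ::= y V u: add FIRST(u) = { u }.
In K ::= J V p: add FIRST(p) = { p }.
Union: FOLLOW(V) = { EOF, p, u }.

{ EOF, p, u }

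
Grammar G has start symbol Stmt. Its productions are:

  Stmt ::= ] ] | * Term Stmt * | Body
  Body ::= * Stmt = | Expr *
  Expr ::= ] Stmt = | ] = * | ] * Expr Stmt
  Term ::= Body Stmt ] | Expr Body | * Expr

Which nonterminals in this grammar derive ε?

No nonterminal has an empty production or an RHS whose symbols are all nullable.

{ } (none)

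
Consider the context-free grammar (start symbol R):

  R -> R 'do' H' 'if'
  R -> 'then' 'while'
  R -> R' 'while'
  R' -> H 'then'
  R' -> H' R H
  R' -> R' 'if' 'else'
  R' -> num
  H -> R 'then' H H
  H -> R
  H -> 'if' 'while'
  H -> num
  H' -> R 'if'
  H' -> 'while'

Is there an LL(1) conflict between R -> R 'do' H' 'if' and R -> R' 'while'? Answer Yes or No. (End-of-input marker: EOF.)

Yes

FIRST(R 'do' H' 'if') = { 'if', 'then', 'while', num } and FIRST(R' 'while') = { 'if', 'then', 'while', num }.
Both contain 'if', so the two alternatives are not disjoint — LL(1) conflict.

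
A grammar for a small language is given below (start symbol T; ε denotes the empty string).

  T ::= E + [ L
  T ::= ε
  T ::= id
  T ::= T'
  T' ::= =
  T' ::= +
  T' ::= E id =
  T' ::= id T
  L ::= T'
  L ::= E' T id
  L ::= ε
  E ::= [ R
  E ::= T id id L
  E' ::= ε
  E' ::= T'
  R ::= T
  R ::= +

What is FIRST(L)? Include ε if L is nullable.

{ +, =, [, id, ε }

From L ::= T': add FIRST(T') = { +, =, [, id }.
From L ::= E' T id: E', T nullable, take FIRST(E') ∪ FIRST(T) ∪ {id} = { +, =, [, id }.
L ::= ε contributes ε.
Union: FIRST(L) = { +, =, [, id, ε }.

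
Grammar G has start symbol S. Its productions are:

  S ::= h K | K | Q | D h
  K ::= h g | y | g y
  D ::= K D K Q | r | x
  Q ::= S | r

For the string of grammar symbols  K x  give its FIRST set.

{ g, h, y }

Add FIRST(K) = { g, h, y }; K is not nullable, stop.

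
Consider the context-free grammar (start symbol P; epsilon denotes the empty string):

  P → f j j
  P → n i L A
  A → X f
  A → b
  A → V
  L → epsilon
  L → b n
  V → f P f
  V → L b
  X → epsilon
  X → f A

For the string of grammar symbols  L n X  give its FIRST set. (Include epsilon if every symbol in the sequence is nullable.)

{ b, n }

Add FIRST(L)\{epsilon} = { b }; L is nullable, continue.
n is a terminal; add {n} and stop.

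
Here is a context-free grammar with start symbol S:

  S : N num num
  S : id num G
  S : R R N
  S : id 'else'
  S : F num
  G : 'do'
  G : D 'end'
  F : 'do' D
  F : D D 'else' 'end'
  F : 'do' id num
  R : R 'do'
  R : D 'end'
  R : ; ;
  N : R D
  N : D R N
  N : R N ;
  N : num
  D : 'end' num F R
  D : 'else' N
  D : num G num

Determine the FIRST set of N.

{ 'else', 'end', ;, num }

From N : R D: add FIRST(R) = { 'else', 'end', ;, num }.
From N : D R N: add FIRST(D) = { 'else', 'end', num }.
From N : R N ;: add FIRST(R) = { 'else', 'end', ;, num }.
N : num contributes {num}.
Union: FIRST(N) = { 'else', 'end', ;, num }.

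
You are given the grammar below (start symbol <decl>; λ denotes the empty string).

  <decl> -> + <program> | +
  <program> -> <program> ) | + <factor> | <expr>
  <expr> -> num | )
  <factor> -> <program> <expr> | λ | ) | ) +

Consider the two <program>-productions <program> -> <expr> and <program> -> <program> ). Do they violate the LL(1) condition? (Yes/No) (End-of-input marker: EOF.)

Yes

FIRST(<expr>) = { ), num } and FIRST(<program> )) = { ), +, num }.
Both contain ), so the two alternatives are not disjoint — LL(1) conflict.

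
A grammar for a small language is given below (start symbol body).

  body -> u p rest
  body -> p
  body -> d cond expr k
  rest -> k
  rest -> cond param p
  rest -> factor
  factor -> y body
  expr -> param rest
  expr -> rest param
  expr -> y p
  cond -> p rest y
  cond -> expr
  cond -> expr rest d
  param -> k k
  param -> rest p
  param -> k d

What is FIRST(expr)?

{ k, p, y }

From expr -> param rest: add FIRST(param) = { k, p, y }.
From expr -> rest param: add FIRST(rest) = { k, p, y }.
expr -> y p contributes {y}.
Union: FIRST(expr) = { k, p, y }.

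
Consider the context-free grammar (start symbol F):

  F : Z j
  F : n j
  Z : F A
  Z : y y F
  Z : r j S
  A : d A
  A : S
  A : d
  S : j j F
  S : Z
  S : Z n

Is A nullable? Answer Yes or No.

No nonterminal in this grammar is nullable.
No production of A has an RHS whose symbols are all nullable, so A is not nullable.

No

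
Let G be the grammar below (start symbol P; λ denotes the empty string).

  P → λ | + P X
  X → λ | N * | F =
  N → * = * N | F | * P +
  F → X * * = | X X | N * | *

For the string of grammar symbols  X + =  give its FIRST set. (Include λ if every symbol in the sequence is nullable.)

{ *, +, = }

Add FIRST(X)\{λ} = { *, = }; X is nullable, continue.
+ is a terminal; add {+} and stop.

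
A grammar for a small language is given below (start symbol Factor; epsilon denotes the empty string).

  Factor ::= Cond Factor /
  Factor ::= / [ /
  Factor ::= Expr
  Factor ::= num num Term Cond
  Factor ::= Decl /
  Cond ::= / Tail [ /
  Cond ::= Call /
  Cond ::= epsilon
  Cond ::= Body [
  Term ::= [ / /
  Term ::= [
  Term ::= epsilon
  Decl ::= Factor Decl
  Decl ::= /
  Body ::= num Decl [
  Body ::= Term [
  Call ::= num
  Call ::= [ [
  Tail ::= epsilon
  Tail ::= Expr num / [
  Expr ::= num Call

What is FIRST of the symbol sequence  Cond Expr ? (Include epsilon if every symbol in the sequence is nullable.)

Add FIRST(Cond)\{epsilon} = { /, [, num }; Cond is nullable, continue.
Add FIRST(Expr) = { num }; Expr is not nullable, stop.

{ /, [, num }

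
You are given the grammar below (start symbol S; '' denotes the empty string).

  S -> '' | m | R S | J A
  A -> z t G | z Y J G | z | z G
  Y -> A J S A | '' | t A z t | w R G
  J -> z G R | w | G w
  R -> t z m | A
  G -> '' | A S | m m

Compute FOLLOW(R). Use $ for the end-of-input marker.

In S -> R S: add FIRST(S)\{''} = { m, t, w, z }.
  Since S is nullable, also add FOLLOW(S) = { $, m, t, w, z }.
In Y -> w R G: add FIRST(G)\{''} = { m, z }.
  Since G is nullable, also add FOLLOW(Y) = { m, w, z }.
In J -> z G R: R is at the end, add FOLLOW(J) = { $, m, t, w, z }.
Union: FOLLOW(R) = { $, m, t, w, z }.

{ $, m, t, w, z }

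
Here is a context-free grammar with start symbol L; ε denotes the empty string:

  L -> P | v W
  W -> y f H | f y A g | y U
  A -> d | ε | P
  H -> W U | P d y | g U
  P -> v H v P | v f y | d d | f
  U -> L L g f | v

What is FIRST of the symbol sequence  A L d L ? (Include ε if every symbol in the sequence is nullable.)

Add FIRST(A)\{ε} = { d, f, v }; A is nullable, continue.
Add FIRST(L) = { d, f, v }; L is not nullable, stop.

{ d, f, v }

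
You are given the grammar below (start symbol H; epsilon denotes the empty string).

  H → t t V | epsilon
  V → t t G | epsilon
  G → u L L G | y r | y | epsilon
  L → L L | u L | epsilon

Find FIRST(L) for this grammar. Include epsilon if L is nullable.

{ u, epsilon }

From L → L L: L, L nullable, take FIRST(L) ∪ FIRST(L) = { u }; also epsilon since the whole RHS is nullable.
L → u L contributes {u}.
L → epsilon contributes epsilon.
Union: FIRST(L) = { u, epsilon }.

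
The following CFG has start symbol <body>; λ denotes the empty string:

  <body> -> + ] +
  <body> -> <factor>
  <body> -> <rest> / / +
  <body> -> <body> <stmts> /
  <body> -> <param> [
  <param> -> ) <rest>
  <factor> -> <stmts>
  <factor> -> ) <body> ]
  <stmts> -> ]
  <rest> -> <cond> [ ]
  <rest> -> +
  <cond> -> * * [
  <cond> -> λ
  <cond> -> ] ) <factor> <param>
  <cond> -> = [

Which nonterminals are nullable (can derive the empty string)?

{ <cond> }

Directly nullable (have an λ-production): <cond>.
No other nonterminal has a production whose RHS symbols are all nullable.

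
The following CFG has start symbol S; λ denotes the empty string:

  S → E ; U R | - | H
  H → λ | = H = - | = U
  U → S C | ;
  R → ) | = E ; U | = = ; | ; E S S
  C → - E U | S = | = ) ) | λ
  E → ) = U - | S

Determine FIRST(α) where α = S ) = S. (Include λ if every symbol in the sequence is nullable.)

Add FIRST(S)\{λ} = { ), -, ;, = }; S is nullable, continue.
) is a terminal; add {)} and stop.

{ ), -, ;, = }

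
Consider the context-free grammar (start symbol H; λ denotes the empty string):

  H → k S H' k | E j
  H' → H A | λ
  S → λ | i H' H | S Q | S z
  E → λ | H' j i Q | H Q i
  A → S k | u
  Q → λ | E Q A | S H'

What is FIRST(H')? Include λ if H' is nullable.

{ j, k, λ }

From H' → H A: add FIRST(H) = { j, k }.
H' → λ contributes λ.
Union: FIRST(H') = { j, k, λ }.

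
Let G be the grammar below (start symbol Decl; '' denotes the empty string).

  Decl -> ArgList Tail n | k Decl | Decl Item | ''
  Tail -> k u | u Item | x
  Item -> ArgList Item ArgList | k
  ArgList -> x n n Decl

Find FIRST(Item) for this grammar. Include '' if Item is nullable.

From Item -> ArgList Item ArgList: add FIRST(ArgList) = { x }.
Item -> k contributes {k}.
Union: FIRST(Item) = { k, x }.

{ k, x }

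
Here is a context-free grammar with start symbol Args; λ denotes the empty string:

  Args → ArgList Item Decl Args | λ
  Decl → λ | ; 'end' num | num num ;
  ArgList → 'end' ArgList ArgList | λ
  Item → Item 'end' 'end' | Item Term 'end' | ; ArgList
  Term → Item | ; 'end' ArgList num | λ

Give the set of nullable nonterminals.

{ ArgList, Args, Decl, Term }

Directly nullable (have an λ-production): Args, Decl, ArgList, Term.
No other nonterminal has a production whose RHS symbols are all nullable.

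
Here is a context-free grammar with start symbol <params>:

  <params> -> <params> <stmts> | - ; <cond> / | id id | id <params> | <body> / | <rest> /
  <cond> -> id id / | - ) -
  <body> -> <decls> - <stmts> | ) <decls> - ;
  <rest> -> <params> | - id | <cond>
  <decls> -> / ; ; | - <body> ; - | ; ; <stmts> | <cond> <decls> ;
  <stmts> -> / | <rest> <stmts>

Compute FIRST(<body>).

{ ), -, /, ;, id }

From <body> -> <decls> - <stmts>: add FIRST(<decls>) = { -, /, ;, id }.
<body> -> ) <decls> - ; contributes {)}.
Union: FIRST(<body>) = { ), -, /, ;, id }.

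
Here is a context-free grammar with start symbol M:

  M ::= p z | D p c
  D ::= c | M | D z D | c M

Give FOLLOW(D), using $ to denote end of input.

In M ::= D p c: add FIRST(p c) = { p }.
In D ::= D z D: add FIRST(z D) = { z }.
In D ::= D z D: D is at the end, add FOLLOW(D) = { p, z }.
Union: FOLLOW(D) = { p, z }.

{ p, z }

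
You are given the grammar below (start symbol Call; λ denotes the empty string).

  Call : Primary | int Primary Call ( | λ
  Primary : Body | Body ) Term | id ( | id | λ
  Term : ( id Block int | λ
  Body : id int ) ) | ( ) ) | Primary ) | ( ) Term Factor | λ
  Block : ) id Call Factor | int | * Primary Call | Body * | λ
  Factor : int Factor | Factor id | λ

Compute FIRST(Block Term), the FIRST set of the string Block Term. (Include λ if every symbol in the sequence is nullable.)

{ (, ), *, id, int, λ }

Add FIRST(Block)\{λ} = { (, ), *, id, int }; Block is nullable, continue.
Add FIRST(Term)\{λ} = { ( }; Term is nullable, continue.
Every symbol is nullable, so include λ.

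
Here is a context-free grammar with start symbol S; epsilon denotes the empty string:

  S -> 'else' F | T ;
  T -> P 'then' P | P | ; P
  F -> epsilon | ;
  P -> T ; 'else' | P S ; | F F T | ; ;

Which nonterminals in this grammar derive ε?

Directly nullable (have an epsilon-production): F.
No other nonterminal has a production whose RHS symbols are all nullable.

{ F }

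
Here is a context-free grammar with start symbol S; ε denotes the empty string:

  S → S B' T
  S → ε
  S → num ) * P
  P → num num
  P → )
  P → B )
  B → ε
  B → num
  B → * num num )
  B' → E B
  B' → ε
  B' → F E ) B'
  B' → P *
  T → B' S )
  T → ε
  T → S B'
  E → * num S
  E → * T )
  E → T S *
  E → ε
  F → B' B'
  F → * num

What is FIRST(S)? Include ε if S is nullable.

{ ), *, num, ε }

From S → S B' T: S, B', T nullable, take FIRST(S) ∪ FIRST(B') ∪ FIRST(T) = { ), *, num }; also ε since the whole RHS is nullable.
S → ε contributes ε.
S → num ) * P contributes {num}.
Union: FIRST(S) = { ), *, num, ε }.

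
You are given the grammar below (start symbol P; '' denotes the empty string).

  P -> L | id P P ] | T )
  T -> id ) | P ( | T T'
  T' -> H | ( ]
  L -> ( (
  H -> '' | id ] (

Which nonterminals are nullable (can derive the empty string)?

{ H, T' }

Directly nullable (have an ''-production): H.
T' -> H with every symbol nullable, so T' is nullable.
No other nonterminal has a production whose RHS symbols are all nullable.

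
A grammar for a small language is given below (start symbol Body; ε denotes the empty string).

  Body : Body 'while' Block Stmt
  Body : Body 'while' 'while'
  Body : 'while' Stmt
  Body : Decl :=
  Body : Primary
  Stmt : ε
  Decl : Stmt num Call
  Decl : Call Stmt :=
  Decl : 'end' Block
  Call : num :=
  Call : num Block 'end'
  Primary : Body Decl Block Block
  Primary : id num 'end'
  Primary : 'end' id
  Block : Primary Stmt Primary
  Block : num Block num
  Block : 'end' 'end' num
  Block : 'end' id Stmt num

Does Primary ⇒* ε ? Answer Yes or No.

No

Nullable nonterminals: Stmt.
No production of Primary has an RHS whose symbols are all nullable, so Primary is not nullable.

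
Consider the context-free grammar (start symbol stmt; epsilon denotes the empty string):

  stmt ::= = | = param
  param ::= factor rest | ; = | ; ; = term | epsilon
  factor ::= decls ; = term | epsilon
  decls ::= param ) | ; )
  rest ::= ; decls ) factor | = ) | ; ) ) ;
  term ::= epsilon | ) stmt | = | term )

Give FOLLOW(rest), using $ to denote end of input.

{ $, ), ;, = }

In param ::= factor rest: rest is at the end, add FOLLOW(param) = { $, ), ;, = }.
Union: FOLLOW(rest) = { $, ), ;, = }.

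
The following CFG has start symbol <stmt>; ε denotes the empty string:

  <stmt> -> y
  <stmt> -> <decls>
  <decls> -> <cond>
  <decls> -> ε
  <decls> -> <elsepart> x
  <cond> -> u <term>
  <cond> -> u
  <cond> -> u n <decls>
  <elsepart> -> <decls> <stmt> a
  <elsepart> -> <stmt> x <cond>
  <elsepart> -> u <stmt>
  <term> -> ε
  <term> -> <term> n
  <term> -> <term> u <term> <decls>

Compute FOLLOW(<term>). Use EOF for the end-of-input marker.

{ EOF, a, n, u, x, y }

In <cond> -> u <term>: <term> is at the end, add FOLLOW(<cond>) = { EOF, a, n, u, x, y }.
In <term> -> <term> n: add FIRST(n) = { n }.
In <term> -> <term> u <term> <decls>: add FIRST(u <term> <decls>) = { u }.
In <term> -> <term> u <term> <decls>: add FIRST(<decls>)\{ε} = { a, u, x, y }.
  Since <decls> is nullable, also add FOLLOW(<term>) = { EOF, a, n, u, x, y }.
Union: FOLLOW(<term>) = { EOF, a, n, u, x, y }.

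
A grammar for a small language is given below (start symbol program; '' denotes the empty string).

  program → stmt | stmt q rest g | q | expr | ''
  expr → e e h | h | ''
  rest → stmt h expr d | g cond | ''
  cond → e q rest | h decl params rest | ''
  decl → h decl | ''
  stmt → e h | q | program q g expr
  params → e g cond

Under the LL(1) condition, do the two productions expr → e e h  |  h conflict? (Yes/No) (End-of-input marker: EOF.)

FIRST(e e h) = { e } and FIRST(h) = { h }.
The FIRST sets are disjoint and neither alternative is nullable — no conflict.

No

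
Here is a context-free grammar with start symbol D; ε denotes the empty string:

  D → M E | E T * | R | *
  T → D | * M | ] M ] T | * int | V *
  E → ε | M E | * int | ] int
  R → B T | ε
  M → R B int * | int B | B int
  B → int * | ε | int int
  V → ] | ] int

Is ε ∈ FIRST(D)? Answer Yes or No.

D → R and each of R is nullable, so D ⇒* ε.

Yes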